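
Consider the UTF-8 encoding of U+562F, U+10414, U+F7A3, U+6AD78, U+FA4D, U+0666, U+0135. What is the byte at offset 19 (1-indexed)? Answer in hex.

1-indexed offset 19 is 0-indexed offset 18.
U+562F → 3-byte form E5 98 AF at offsets 0–2.
U+10414 → 4-byte form F0 90 90 94 at offsets 3–6.
U+F7A3 → 3-byte form EF 9E A3 at offsets 7–9.
U+6AD78 → 4-byte form F1 AA B5 B8 at offsets 10–13.
U+FA4D → 3-byte form EF A9 8D at offsets 14–16.
U+0666 → 2-byte form D9 A6 at offsets 17–18.
Offset 18 falls in char 6's range; it's byte 2 of D9 A6 = 0xA6.

0xA6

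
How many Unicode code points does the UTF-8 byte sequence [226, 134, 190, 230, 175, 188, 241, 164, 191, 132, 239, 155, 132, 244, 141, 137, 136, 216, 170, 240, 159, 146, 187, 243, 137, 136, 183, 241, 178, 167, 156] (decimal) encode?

Byte at offset 0: 0xE2 = 11100010 → 3-byte char (#1). Advance 3.
Byte at offset 3: 0xE6 = 11100110 → 3-byte char (#2). Advance 3.
Byte at offset 6: 0xF1 = 11110001 → 4-byte char (#3). Advance 4.
Byte at offset 10: 0xEF = 11101111 → 3-byte char (#4). Advance 3.
Byte at offset 13: 0xF4 = 11110100 → 4-byte char (#5). Advance 4.
Byte at offset 17: 0xD8 = 11011000 → 2-byte char (#6). Advance 2.
Byte at offset 19: 0xF0 = 11110000 → 4-byte char (#7). Advance 4.
Byte at offset 23: 0xF3 = 11110011 → 4-byte char (#8). Advance 4.
Byte at offset 27: 0xF1 = 11110001 → 4-byte char (#9). Advance 4.
Reached end at offset 31 after 9 code points.

9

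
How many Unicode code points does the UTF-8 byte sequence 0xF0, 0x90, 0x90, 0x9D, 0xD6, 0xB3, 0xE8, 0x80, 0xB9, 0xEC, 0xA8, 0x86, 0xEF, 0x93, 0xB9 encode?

Byte at offset 0: 0xF0 = 11110000 → 4-byte char (#1). Advance 4.
Byte at offset 4: 0xD6 = 11010110 → 2-byte char (#2). Advance 2.
Byte at offset 6: 0xE8 = 11101000 → 3-byte char (#3). Advance 3.
Byte at offset 9: 0xEC = 11101100 → 3-byte char (#4). Advance 3.
Byte at offset 12: 0xEF = 11101111 → 3-byte char (#5). Advance 3.
Reached end at offset 15 after 5 code points.

5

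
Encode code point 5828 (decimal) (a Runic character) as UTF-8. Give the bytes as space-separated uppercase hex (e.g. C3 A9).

E1 9B 84

U+16C4 = 0x16C4 = 5828 decimal. In range U+0800–U+FFFF → 3-byte form: 1110xxxx 10xxxxxx 10xxxxxx.
Binary (16 bits): 0001011011000100.
Split 4+6+6: 0001 | 011011 | 000100.
Byte 1: 11100001 = 0xE1.
Byte 2: 10011011 = 0x9B.
Byte 3: 10000100 = 0x84.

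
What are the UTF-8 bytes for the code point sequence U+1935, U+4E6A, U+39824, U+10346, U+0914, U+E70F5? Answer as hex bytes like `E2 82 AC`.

U+1935: 3-byte form → E1 A4 B5.
U+4E6A: 3-byte form → E4 B9 AA.
U+39824: 4-byte form → F0 B9 A0 A4.
U+10346: 4-byte form → F0 90 8D 86.
U+0914: 3-byte form → E0 A4 94.
U+E70F5: 4-byte form → F3 A7 83 B5.
Concatenated (21 bytes): E1 A4 B5 E4 B9 AA F0 B9 A0 A4 F0 90 8D 86 E0 A4 94 F3 A7 83 B5.

E1 A4 B5 E4 B9 AA F0 B9 A0 A4 F0 90 8D 86 E0 A4 94 F3 A7 83 B5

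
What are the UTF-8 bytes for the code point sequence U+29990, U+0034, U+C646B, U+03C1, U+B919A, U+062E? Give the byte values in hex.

F0 A9 A6 90 34 F3 86 91 AB CF 81 F2 B9 86 9A D8 AE

U+29990: 4-byte form → F0 A9 A6 90.
U+0034: 1-byte form → 34.
U+C646B: 4-byte form → F3 86 91 AB.
U+03C1: 2-byte form → CF 81.
U+B919A: 4-byte form → F2 B9 86 9A.
U+062E: 2-byte form → D8 AE.
Concatenated (17 bytes): F0 A9 A6 90 34 F3 86 91 AB CF 81 F2 B9 86 9A D8 AE.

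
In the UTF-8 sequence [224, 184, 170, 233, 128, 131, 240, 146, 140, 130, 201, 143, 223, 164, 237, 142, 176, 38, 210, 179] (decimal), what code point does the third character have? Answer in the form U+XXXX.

U+12302

Offset 0: leading byte 0xE0 = 11100000 → 3-byte char #1 = E0 B8 AA.
Offset 3: leading byte 0xE9 = 11101001 → 3-byte char #2 = E9 80 83.
Offset 6: leading byte 0xF0 = 11110000 → 4-byte char #3 = F0 92 8C 82.
Leading byte 0xF0 = 11110000 matches 11110xxx → 4-byte sequence.
Byte 1: 0xF0 = 11110000, payload 000 (3 bits).
Byte 2: 0x92 = 10010010 (10xxxxxx ✓), payload 010010.
Byte 3: 0x8C = 10001100 (10xxxxxx ✓), payload 001100.
Byte 4: 0x82 = 10000010 (10xxxxxx ✓), payload 000010.
Concatenate: 000010010001100000010 = 0x12302 (21 bits → U+12302).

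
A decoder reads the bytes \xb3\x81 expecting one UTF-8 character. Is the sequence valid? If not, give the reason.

invalid (continuation byte with no leading byte)

Byte 0xB3 = 10110011 has the form 10xxxxxx — a continuation byte — but there is no preceding leading byte.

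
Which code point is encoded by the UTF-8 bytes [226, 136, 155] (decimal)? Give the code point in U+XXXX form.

Leading byte 0xE2 = 11100010 matches 1110xxxx → 3-byte sequence.
Byte 1: 0xE2 = 11100010, payload 0010 (4 bits).
Byte 2: 0x88 = 10001000 (10xxxxxx ✓), payload 001000.
Byte 3: 0x9B = 10011011 (10xxxxxx ✓), payload 011011.
Concatenate: 0010001000011011 = 0x221B (16 bits → U+221B).

U+221B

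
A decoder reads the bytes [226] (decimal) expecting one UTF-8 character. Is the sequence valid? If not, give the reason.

invalid (sequence truncated)

Leading byte 0xE2 = 11100010 → 3-byte form, but only 1 byte is present.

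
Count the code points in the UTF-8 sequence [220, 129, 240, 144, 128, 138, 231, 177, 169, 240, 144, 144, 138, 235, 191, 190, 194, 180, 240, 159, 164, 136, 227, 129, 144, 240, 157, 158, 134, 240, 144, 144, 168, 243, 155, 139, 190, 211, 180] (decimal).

12

Byte at offset 0: 0xDC = 11011100 → 2-byte char (#1). Advance 2.
Byte at offset 2: 0xF0 = 11110000 → 4-byte char (#2). Advance 4.
Byte at offset 6: 0xE7 = 11100111 → 3-byte char (#3). Advance 3.
Byte at offset 9: 0xF0 = 11110000 → 4-byte char (#4). Advance 4.
Byte at offset 13: 0xEB = 11101011 → 3-byte char (#5). Advance 3.
Byte at offset 16: 0xC2 = 11000010 → 2-byte char (#6). Advance 2.
Byte at offset 18: 0xF0 = 11110000 → 4-byte char (#7). Advance 4.
Byte at offset 22: 0xE3 = 11100011 → 3-byte char (#8). Advance 3.
Byte at offset 25: 0xF0 = 11110000 → 4-byte char (#9). Advance 4.
Byte at offset 29: 0xF0 = 11110000 → 4-byte char (#10). Advance 4.
Byte at offset 33: 0xF3 = 11110011 → 4-byte char (#11). Advance 4.
Byte at offset 37: 0xD3 = 11010011 → 2-byte char (#12). Advance 2.
Reached end at offset 39 after 12 code points.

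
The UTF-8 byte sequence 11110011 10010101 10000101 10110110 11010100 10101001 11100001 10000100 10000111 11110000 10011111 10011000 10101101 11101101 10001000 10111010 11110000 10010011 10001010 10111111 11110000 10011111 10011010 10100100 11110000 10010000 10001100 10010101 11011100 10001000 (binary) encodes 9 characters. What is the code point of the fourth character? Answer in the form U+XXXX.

U+1F62D

Offset 0: leading byte 0xF3 = 11110011 → 4-byte char #1 = F3 95 85 B6.
Offset 4: leading byte 0xD4 = 11010100 → 2-byte char #2 = D4 A9.
Offset 6: leading byte 0xE1 = 11100001 → 3-byte char #3 = E1 84 87.
Offset 9: leading byte 0xF0 = 11110000 → 4-byte char #4 = F0 9F 98 AD.
Leading byte 0xF0 = 11110000 matches 11110xxx → 4-byte sequence.
Byte 1: 0xF0 = 11110000, payload 000 (3 bits).
Byte 2: 0x9F = 10011111 (10xxxxxx ✓), payload 011111.
Byte 3: 0x98 = 10011000 (10xxxxxx ✓), payload 011000.
Byte 4: 0xAD = 10101101 (10xxxxxx ✓), payload 101101.
Concatenate: 000011111011000101101 = 0x1F62D (21 bits → U+1F62D).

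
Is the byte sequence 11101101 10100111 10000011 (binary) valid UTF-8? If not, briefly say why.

Structurally a 3-byte sequence; payload = 0xD9C3.
But 0xD9C3 is in U+D800–U+DFFF, the surrogate range. Surrogates are not Unicode scalar values and are forbidden in UTF-8.

invalid (encodes a surrogate (U+D800–U+DFFF))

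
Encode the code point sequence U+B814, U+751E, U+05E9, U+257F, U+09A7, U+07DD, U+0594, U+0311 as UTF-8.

U+B814: 3-byte form → EB A0 94.
U+751E: 3-byte form → E7 94 9E.
U+05E9: 2-byte form → D7 A9.
U+257F: 3-byte form → E2 95 BF.
U+09A7: 3-byte form → E0 A6 A7.
U+07DD: 2-byte form → DF 9D.
U+0594: 2-byte form → D6 94.
U+0311: 2-byte form → CC 91.
Concatenated (20 bytes): EB A0 94 E7 94 9E D7 A9 E2 95 BF E0 A6 A7 DF 9D D6 94 CC 91.

EB A0 94 E7 94 9E D7 A9 E2 95 BF E0 A6 A7 DF 9D D6 94 CC 91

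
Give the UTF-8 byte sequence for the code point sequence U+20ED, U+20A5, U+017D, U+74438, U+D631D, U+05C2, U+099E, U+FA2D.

E2 83 AD E2 82 A5 C5 BD F1 B4 90 B8 F3 96 8C 9D D7 82 E0 A6 9E EF A8 AD

U+20ED: 3-byte form → E2 83 AD.
U+20A5: 3-byte form → E2 82 A5.
U+017D: 2-byte form → C5 BD.
U+74438: 4-byte form → F1 B4 90 B8.
U+D631D: 4-byte form → F3 96 8C 9D.
U+05C2: 2-byte form → D7 82.
U+099E: 3-byte form → E0 A6 9E.
U+FA2D: 3-byte form → EF A8 AD.
Concatenated (24 bytes): E2 83 AD E2 82 A5 C5 BD F1 B4 90 B8 F3 96 8C 9D D7 82 E0 A6 9E EF A8 AD.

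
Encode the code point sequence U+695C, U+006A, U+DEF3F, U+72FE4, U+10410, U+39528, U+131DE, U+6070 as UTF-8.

U+695C: 3-byte form → E6 A5 9C.
U+006A: 1-byte form → 6A.
U+DEF3F: 4-byte form → F3 9E BC BF.
U+72FE4: 4-byte form → F1 B2 BF A4.
U+10410: 4-byte form → F0 90 90 90.
U+39528: 4-byte form → F0 B9 94 A8.
U+131DE: 4-byte form → F0 93 87 9E.
U+6070: 3-byte form → E6 81 B0.
Concatenated (27 bytes): E6 A5 9C 6A F3 9E BC BF F1 B2 BF A4 F0 90 90 90 F0 B9 94 A8 F0 93 87 9E E6 81 B0.

E6 A5 9C 6A F3 9E BC BF F1 B2 BF A4 F0 90 90 90 F0 B9 94 A8 F0 93 87 9E E6 81 B0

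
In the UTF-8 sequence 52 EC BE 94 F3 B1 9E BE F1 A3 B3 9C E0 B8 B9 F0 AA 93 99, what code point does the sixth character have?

Offset 0: leading byte 0x52 = 01010010 → 1-byte char #1 = 52.
Offset 1: leading byte 0xEC = 11101100 → 3-byte char #2 = EC BE 94.
Offset 4: leading byte 0xF3 = 11110011 → 4-byte char #3 = F3 B1 9E BE.
Offset 8: leading byte 0xF1 = 11110001 → 4-byte char #4 = F1 A3 B3 9C.
Offset 12: leading byte 0xE0 = 11100000 → 3-byte char #5 = E0 B8 B9.
Offset 15: leading byte 0xF0 = 11110000 → 4-byte char #6 = F0 AA 93 99.
Leading byte 0xF0 = 11110000 matches 11110xxx → 4-byte sequence.
Byte 1: 0xF0 = 11110000, payload 000 (3 bits).
Byte 2: 0xAA = 10101010 (10xxxxxx ✓), payload 101010.
Byte 3: 0x93 = 10010011 (10xxxxxx ✓), payload 010011.
Byte 4: 0x99 = 10011001 (10xxxxxx ✓), payload 011001.
Concatenate: 000101010010011011001 = 0x2A4D9 (21 bits → U+2A4D9).

U+2A4D9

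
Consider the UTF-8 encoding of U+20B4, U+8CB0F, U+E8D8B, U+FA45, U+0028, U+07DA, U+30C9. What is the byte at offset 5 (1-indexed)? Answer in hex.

0x8C

1-indexed offset 5 is 0-indexed offset 4.
U+20B4 → 3-byte form E2 82 B4 at offsets 0–2.
U+8CB0F → 4-byte form F2 8C AC 8F at offsets 3–6.
Offset 4 falls in char 2's range; it's byte 2 of F2 8C AC 8F = 0x8C.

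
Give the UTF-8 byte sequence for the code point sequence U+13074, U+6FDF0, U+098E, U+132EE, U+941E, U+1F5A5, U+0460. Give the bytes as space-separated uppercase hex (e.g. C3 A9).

F0 93 81 B4 F1 AF B7 B0 E0 A6 8E F0 93 8B AE E9 90 9E F0 9F 96 A5 D1 A0

U+13074: 4-byte form → F0 93 81 B4.
U+6FDF0: 4-byte form → F1 AF B7 B0.
U+098E: 3-byte form → E0 A6 8E.
U+132EE: 4-byte form → F0 93 8B AE.
U+941E: 3-byte form → E9 90 9E.
U+1F5A5: 4-byte form → F0 9F 96 A5.
U+0460: 2-byte form → D1 A0.
Concatenated (24 bytes): F0 93 81 B4 F1 AF B7 B0 E0 A6 8E F0 93 8B AE E9 90 9E F0 9F 96 A5 D1 A0.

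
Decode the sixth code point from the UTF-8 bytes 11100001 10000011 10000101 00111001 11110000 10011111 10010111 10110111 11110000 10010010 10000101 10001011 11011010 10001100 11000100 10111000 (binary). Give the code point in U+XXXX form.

U+0138

Offset 0: leading byte 0xE1 = 11100001 → 3-byte char #1 = E1 83 85.
Offset 3: leading byte 0x39 = 00111001 → 1-byte char #2 = 39.
Offset 4: leading byte 0xF0 = 11110000 → 4-byte char #3 = F0 9F 97 B7.
Offset 8: leading byte 0xF0 = 11110000 → 4-byte char #4 = F0 92 85 8B.
Offset 12: leading byte 0xDA = 11011010 → 2-byte char #5 = DA 8C.
Offset 14: leading byte 0xC4 = 11000100 → 2-byte char #6 = C4 B8.
Leading byte 0xC4 = 11000100 matches 110xxxxx → 2-byte sequence.
Byte 1: 0xC4 = 11000100, payload 00100 (5 bits).
Byte 2: 0xB8 = 10111000 (10xxxxxx ✓), payload 111000.
Concatenate: 00100111000 = 0x138 (11 bits → U+0138).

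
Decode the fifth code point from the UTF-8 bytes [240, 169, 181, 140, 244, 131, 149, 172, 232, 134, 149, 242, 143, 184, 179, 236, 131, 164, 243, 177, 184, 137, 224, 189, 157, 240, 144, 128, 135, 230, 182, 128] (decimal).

Offset 0: leading byte 0xF0 = 11110000 → 4-byte char #1 = F0 A9 B5 8C.
Offset 4: leading byte 0xF4 = 11110100 → 4-byte char #2 = F4 83 95 AC.
Offset 8: leading byte 0xE8 = 11101000 → 3-byte char #3 = E8 86 95.
Offset 11: leading byte 0xF2 = 11110010 → 4-byte char #4 = F2 8F B8 B3.
Offset 15: leading byte 0xEC = 11101100 → 3-byte char #5 = EC 83 A4.
Leading byte 0xEC = 11101100 matches 1110xxxx → 3-byte sequence.
Byte 1: 0xEC = 11101100, payload 1100 (4 bits).
Byte 2: 0x83 = 10000011 (10xxxxxx ✓), payload 000011.
Byte 3: 0xA4 = 10100100 (10xxxxxx ✓), payload 100100.
Concatenate: 1100000011100100 = 0xC0E4 (16 bits → U+C0E4).

U+C0E4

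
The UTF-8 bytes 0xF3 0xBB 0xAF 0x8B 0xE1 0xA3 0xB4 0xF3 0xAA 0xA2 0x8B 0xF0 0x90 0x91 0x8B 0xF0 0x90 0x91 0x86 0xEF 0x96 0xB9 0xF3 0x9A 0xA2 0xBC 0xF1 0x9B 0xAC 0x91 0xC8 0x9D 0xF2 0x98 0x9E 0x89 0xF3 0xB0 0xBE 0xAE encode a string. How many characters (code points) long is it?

Byte at offset 0: 0xF3 = 11110011 → 4-byte char (#1). Advance 4.
Byte at offset 4: 0xE1 = 11100001 → 3-byte char (#2). Advance 3.
Byte at offset 7: 0xF3 = 11110011 → 4-byte char (#3). Advance 4.
Byte at offset 11: 0xF0 = 11110000 → 4-byte char (#4). Advance 4.
Byte at offset 15: 0xF0 = 11110000 → 4-byte char (#5). Advance 4.
Byte at offset 19: 0xEF = 11101111 → 3-byte char (#6). Advance 3.
Byte at offset 22: 0xF3 = 11110011 → 4-byte char (#7). Advance 4.
Byte at offset 26: 0xF1 = 11110001 → 4-byte char (#8). Advance 4.
Byte at offset 30: 0xC8 = 11001000 → 2-byte char (#9). Advance 2.
Byte at offset 32: 0xF2 = 11110010 → 4-byte char (#10). Advance 4.
Byte at offset 36: 0xF3 = 11110011 → 4-byte char (#11). Advance 4.
Reached end at offset 40 after 11 code points.

11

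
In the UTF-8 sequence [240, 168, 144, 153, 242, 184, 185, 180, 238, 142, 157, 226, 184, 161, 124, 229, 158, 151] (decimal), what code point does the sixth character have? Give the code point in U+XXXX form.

Offset 0: leading byte 0xF0 = 11110000 → 4-byte char #1 = F0 A8 90 99.
Offset 4: leading byte 0xF2 = 11110010 → 4-byte char #2 = F2 B8 B9 B4.
Offset 8: leading byte 0xEE = 11101110 → 3-byte char #3 = EE 8E 9D.
Offset 11: leading byte 0xE2 = 11100010 → 3-byte char #4 = E2 B8 A1.
Offset 14: leading byte 0x7C = 01111100 → 1-byte char #5 = 7C.
Offset 15: leading byte 0xE5 = 11100101 → 3-byte char #6 = E5 9E 97.
Leading byte 0xE5 = 11100101 matches 1110xxxx → 3-byte sequence.
Byte 1: 0xE5 = 11100101, payload 0101 (4 bits).
Byte 2: 0x9E = 10011110 (10xxxxxx ✓), payload 011110.
Byte 3: 0x97 = 10010111 (10xxxxxx ✓), payload 010111.
Concatenate: 0101011110010111 = 0x5797 (16 bits → U+5797).

U+5797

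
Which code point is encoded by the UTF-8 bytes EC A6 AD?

U+C9AD

Leading byte 0xEC = 11101100 matches 1110xxxx → 3-byte sequence.
Byte 1: 0xEC = 11101100, payload 1100 (4 bits).
Byte 2: 0xA6 = 10100110 (10xxxxxx ✓), payload 100110.
Byte 3: 0xAD = 10101101 (10xxxxxx ✓), payload 101101.
Concatenate: 1100100110101101 = 0xC9AD (16 bits → U+C9AD).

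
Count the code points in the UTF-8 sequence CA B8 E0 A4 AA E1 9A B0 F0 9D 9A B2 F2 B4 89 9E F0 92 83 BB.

Byte at offset 0: 0xCA = 11001010 → 2-byte char (#1). Advance 2.
Byte at offset 2: 0xE0 = 11100000 → 3-byte char (#2). Advance 3.
Byte at offset 5: 0xE1 = 11100001 → 3-byte char (#3). Advance 3.
Byte at offset 8: 0xF0 = 11110000 → 4-byte char (#4). Advance 4.
Byte at offset 12: 0xF2 = 11110010 → 4-byte char (#5). Advance 4.
Byte at offset 16: 0xF0 = 11110000 → 4-byte char (#6). Advance 4.
Reached end at offset 20 after 6 code points.

6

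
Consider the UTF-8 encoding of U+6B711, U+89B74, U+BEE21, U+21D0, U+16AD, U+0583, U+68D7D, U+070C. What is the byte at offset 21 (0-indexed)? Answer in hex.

0xA8

U+6B711 → 4-byte form F1 AB 9C 91 at offsets 0–3.
U+89B74 → 4-byte form F2 89 AD B4 at offsets 4–7.
U+BEE21 → 4-byte form F2 BE B8 A1 at offsets 8–11.
U+21D0 → 3-byte form E2 87 90 at offsets 12–14.
U+16AD → 3-byte form E1 9A AD at offsets 15–17.
U+0583 → 2-byte form D6 83 at offsets 18–19.
U+68D7D → 4-byte form F1 A8 B5 BD at offsets 20–23.
Offset 21 falls in char 7's range; it's byte 2 of F1 A8 B5 BD = 0xA8.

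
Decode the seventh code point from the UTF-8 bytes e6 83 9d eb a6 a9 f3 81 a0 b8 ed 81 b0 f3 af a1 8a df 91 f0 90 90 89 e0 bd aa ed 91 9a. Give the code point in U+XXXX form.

U+10409

Offset 0: leading byte 0xE6 = 11100110 → 3-byte char #1 = E6 83 9D.
Offset 3: leading byte 0xEB = 11101011 → 3-byte char #2 = EB A6 A9.
Offset 6: leading byte 0xF3 = 11110011 → 4-byte char #3 = F3 81 A0 B8.
Offset 10: leading byte 0xED = 11101101 → 3-byte char #4 = ED 81 B0.
Offset 13: leading byte 0xF3 = 11110011 → 4-byte char #5 = F3 AF A1 8A.
Offset 17: leading byte 0xDF = 11011111 → 2-byte char #6 = DF 91.
Offset 19: leading byte 0xF0 = 11110000 → 4-byte char #7 = F0 90 90 89.
Leading byte 0xF0 = 11110000 matches 11110xxx → 4-byte sequence.
Byte 1: 0xF0 = 11110000, payload 000 (3 bits).
Byte 2: 0x90 = 10010000 (10xxxxxx ✓), payload 010000.
Byte 3: 0x90 = 10010000 (10xxxxxx ✓), payload 010000.
Byte 4: 0x89 = 10001001 (10xxxxxx ✓), payload 001001.
Concatenate: 000010000010000001001 = 0x10409 (21 bits → U+10409).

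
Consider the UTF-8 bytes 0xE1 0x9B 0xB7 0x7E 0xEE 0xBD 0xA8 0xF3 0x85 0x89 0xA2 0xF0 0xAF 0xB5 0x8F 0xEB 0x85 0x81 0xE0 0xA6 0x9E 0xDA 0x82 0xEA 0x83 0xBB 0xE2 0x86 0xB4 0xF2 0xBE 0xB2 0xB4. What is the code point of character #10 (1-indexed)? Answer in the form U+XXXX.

Offset 0: leading byte 0xE1 = 11100001 → 3-byte char #1 = E1 9B B7.
Offset 3: leading byte 0x7E = 01111110 → 1-byte char #2 = 7E.
Offset 4: leading byte 0xEE = 11101110 → 3-byte char #3 = EE BD A8.
Offset 7: leading byte 0xF3 = 11110011 → 4-byte char #4 = F3 85 89 A2.
Offset 11: leading byte 0xF0 = 11110000 → 4-byte char #5 = F0 AF B5 8F.
Offset 15: leading byte 0xEB = 11101011 → 3-byte char #6 = EB 85 81.
Offset 18: leading byte 0xE0 = 11100000 → 3-byte char #7 = E0 A6 9E.
Offset 21: leading byte 0xDA = 11011010 → 2-byte char #8 = DA 82.
Offset 23: leading byte 0xEA = 11101010 → 3-byte char #9 = EA 83 BB.
Offset 26: leading byte 0xE2 = 11100010 → 3-byte char #10 = E2 86 B4.
Leading byte 0xE2 = 11100010 matches 1110xxxx → 3-byte sequence.
Byte 1: 0xE2 = 11100010, payload 0010 (4 bits).
Byte 2: 0x86 = 10000110 (10xxxxxx ✓), payload 000110.
Byte 3: 0xB4 = 10110100 (10xxxxxx ✓), payload 110100.
Concatenate: 0010000110110100 = 0x21B4 (16 bits → U+21B4).

U+21B4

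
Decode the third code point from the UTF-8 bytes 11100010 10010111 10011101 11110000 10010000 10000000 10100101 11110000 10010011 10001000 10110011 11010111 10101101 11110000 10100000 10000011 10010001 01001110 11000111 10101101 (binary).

U+13233

Offset 0: leading byte 0xE2 = 11100010 → 3-byte char #1 = E2 97 9D.
Offset 3: leading byte 0xF0 = 11110000 → 4-byte char #2 = F0 90 80 A5.
Offset 7: leading byte 0xF0 = 11110000 → 4-byte char #3 = F0 93 88 B3.
Leading byte 0xF0 = 11110000 matches 11110xxx → 4-byte sequence.
Byte 1: 0xF0 = 11110000, payload 000 (3 bits).
Byte 2: 0x93 = 10010011 (10xxxxxx ✓), payload 010011.
Byte 3: 0x88 = 10001000 (10xxxxxx ✓), payload 001000.
Byte 4: 0xB3 = 10110011 (10xxxxxx ✓), payload 110011.
Concatenate: 000010011001000110011 = 0x13233 (21 bits → U+13233).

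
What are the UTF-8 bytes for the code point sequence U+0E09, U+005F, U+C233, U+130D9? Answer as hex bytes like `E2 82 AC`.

E0 B8 89 5F EC 88 B3 F0 93 83 99

U+0E09: 3-byte form → E0 B8 89.
U+005F: 1-byte form → 5F.
U+C233: 3-byte form → EC 88 B3.
U+130D9: 4-byte form → F0 93 83 99.
Concatenated (11 bytes): E0 B8 89 5F EC 88 B3 F0 93 83 99.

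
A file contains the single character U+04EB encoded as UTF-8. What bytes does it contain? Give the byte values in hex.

D3 AB

U+04EB = 0x4EB = 1259 decimal. In range U+0080–U+07FF → 2-byte form: 110xxxxx 10xxxxxx.
Binary (11 bits): 10011101011.
Split 5+6: 10011 | 101011.
Byte 1: 11010011 = 0xD3.
Byte 2: 10101011 = 0xAB.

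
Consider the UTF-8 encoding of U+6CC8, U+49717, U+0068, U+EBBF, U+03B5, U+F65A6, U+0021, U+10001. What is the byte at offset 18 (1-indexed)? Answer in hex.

1-indexed offset 18 is 0-indexed offset 17.
U+6CC8 → 3-byte form E6 B3 88 at offsets 0–2.
U+49717 → 4-byte form F1 89 9C 97 at offsets 3–6.
U+0068 → 1-byte form 68 at offsets 7–7.
U+EBBF → 3-byte form EE AE BF at offsets 8–10.
U+03B5 → 2-byte form CE B5 at offsets 11–12.
U+F65A6 → 4-byte form F3 B6 96 A6 at offsets 13–16.
U+0021 → 1-byte form 21 at offsets 17–17.
Offset 17 falls in char 7's range; it's byte 1 of 21 = 0x21.

0x21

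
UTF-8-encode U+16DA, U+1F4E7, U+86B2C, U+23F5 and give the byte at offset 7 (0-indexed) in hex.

U+16DA → 3-byte form E1 9B 9A at offsets 0–2.
U+1F4E7 → 4-byte form F0 9F 93 A7 at offsets 3–6.
U+86B2C → 4-byte form F2 86 AC AC at offsets 7–10.
Offset 7 falls in char 3's range; it's byte 1 of F2 86 AC AC = 0xF2.

0xF2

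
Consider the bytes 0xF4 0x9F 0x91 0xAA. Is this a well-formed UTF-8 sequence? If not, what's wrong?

Leading byte 0xF4 = 11110100 → 4-byte form.
Payload = 0x11F46A, which exceeds U+10FFFF, the maximum Unicode code point. (Leading bytes F5–FF, or F4 followed by ≥ 0x90, are invalid.)

invalid (encodes a value above U+10FFFF)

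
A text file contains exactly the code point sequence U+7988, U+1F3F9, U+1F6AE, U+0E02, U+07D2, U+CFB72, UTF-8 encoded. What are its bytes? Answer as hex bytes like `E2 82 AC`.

U+7988: 3-byte form → E7 A6 88.
U+1F3F9: 4-byte form → F0 9F 8F B9.
U+1F6AE: 4-byte form → F0 9F 9A AE.
U+0E02: 3-byte form → E0 B8 82.
U+07D2: 2-byte form → DF 92.
U+CFB72: 4-byte form → F3 8F AD B2.
Concatenated (20 bytes): E7 A6 88 F0 9F 8F B9 F0 9F 9A AE E0 B8 82 DF 92 F3 8F AD B2.

E7 A6 88 F0 9F 8F B9 F0 9F 9A AE E0 B8 82 DF 92 F3 8F AD B2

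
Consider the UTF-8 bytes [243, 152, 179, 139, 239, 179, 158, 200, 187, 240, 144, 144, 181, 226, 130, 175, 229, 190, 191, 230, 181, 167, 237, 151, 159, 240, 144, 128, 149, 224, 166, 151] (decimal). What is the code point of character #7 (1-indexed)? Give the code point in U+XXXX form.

Offset 0: leading byte 0xF3 = 11110011 → 4-byte char #1 = F3 98 B3 8B.
Offset 4: leading byte 0xEF = 11101111 → 3-byte char #2 = EF B3 9E.
Offset 7: leading byte 0xC8 = 11001000 → 2-byte char #3 = C8 BB.
Offset 9: leading byte 0xF0 = 11110000 → 4-byte char #4 = F0 90 90 B5.
Offset 13: leading byte 0xE2 = 11100010 → 3-byte char #5 = E2 82 AF.
Offset 16: leading byte 0xE5 = 11100101 → 3-byte char #6 = E5 BE BF.
Offset 19: leading byte 0xE6 = 11100110 → 3-byte char #7 = E6 B5 A7.
Leading byte 0xE6 = 11100110 matches 1110xxxx → 3-byte sequence.
Byte 1: 0xE6 = 11100110, payload 0110 (4 bits).
Byte 2: 0xB5 = 10110101 (10xxxxxx ✓), payload 110101.
Byte 3: 0xA7 = 10100111 (10xxxxxx ✓), payload 100111.
Concatenate: 0110110101100111 = 0x6D67 (16 bits → U+6D67).

U+6D67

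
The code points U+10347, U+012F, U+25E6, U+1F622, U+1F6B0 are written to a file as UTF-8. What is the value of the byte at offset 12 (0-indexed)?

0xA2

U+10347 → 4-byte form F0 90 8D 87 at offsets 0–3.
U+012F → 2-byte form C4 AF at offsets 4–5.
U+25E6 → 3-byte form E2 97 A6 at offsets 6–8.
U+1F622 → 4-byte form F0 9F 98 A2 at offsets 9–12.
Offset 12 falls in char 4's range; it's byte 4 of F0 9F 98 A2 = 0xA2.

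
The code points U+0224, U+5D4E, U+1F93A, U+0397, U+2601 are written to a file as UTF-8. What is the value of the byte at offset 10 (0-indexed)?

0x97

U+0224 → 2-byte form C8 A4 at offsets 0–1.
U+5D4E → 3-byte form E5 B5 8E at offsets 2–4.
U+1F93A → 4-byte form F0 9F A4 BA at offsets 5–8.
U+0397 → 2-byte form CE 97 at offsets 9–10.
Offset 10 falls in char 4's range; it's byte 2 of CE 97 = 0x97.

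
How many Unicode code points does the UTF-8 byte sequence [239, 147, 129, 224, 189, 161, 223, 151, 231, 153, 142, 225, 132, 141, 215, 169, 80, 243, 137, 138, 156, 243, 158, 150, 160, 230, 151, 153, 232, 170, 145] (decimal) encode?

11

Byte at offset 0: 0xEF = 11101111 → 3-byte char (#1). Advance 3.
Byte at offset 3: 0xE0 = 11100000 → 3-byte char (#2). Advance 3.
Byte at offset 6: 0xDF = 11011111 → 2-byte char (#3). Advance 2.
Byte at offset 8: 0xE7 = 11100111 → 3-byte char (#4). Advance 3.
Byte at offset 11: 0xE1 = 11100001 → 3-byte char (#5). Advance 3.
Byte at offset 14: 0xD7 = 11010111 → 2-byte char (#6). Advance 2.
Byte at offset 16: 0x50 = 01010000 → 1-byte char (#7). Advance 1.
Byte at offset 17: 0xF3 = 11110011 → 4-byte char (#8). Advance 4.
Byte at offset 21: 0xF3 = 11110011 → 4-byte char (#9). Advance 4.
Byte at offset 25: 0xE6 = 11100110 → 3-byte char (#10). Advance 3.
Byte at offset 28: 0xE8 = 11101000 → 3-byte char (#11). Advance 3.
Reached end at offset 31 after 11 code points.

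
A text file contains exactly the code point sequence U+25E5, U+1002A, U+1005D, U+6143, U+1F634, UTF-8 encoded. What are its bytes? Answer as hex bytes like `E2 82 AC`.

E2 97 A5 F0 90 80 AA F0 90 81 9D E6 85 83 F0 9F 98 B4

U+25E5: 3-byte form → E2 97 A5.
U+1002A: 4-byte form → F0 90 80 AA.
U+1005D: 4-byte form → F0 90 81 9D.
U+6143: 3-byte form → E6 85 83.
U+1F634: 4-byte form → F0 9F 98 B4.
Concatenated (18 bytes): E2 97 A5 F0 90 80 AA F0 90 81 9D E6 85 83 F0 9F 98 B4.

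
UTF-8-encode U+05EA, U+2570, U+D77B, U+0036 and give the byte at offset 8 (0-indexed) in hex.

0x36

U+05EA → 2-byte form D7 AA at offsets 0–1.
U+2570 → 3-byte form E2 95 B0 at offsets 2–4.
U+D77B → 3-byte form ED 9D BB at offsets 5–7.
U+0036 → 1-byte form 36 at offsets 8–8.
Offset 8 falls in char 4's range; it's byte 1 of 36 = 0x36.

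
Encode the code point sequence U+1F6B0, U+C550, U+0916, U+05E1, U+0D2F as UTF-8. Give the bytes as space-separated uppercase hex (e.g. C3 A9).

U+1F6B0: 4-byte form → F0 9F 9A B0.
U+C550: 3-byte form → EC 95 90.
U+0916: 3-byte form → E0 A4 96.
U+05E1: 2-byte form → D7 A1.
U+0D2F: 3-byte form → E0 B4 AF.
Concatenated (15 bytes): F0 9F 9A B0 EC 95 90 E0 A4 96 D7 A1 E0 B4 AF.

F0 9F 9A B0 EC 95 90 E0 A4 96 D7 A1 E0 B4 AF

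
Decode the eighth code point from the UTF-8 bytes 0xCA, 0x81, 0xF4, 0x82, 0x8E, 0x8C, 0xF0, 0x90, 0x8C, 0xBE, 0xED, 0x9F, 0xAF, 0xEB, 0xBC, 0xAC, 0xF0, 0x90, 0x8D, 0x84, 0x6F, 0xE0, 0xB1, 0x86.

Offset 0: leading byte 0xCA = 11001010 → 2-byte char #1 = CA 81.
Offset 2: leading byte 0xF4 = 11110100 → 4-byte char #2 = F4 82 8E 8C.
Offset 6: leading byte 0xF0 = 11110000 → 4-byte char #3 = F0 90 8C BE.
Offset 10: leading byte 0xED = 11101101 → 3-byte char #4 = ED 9F AF.
Offset 13: leading byte 0xEB = 11101011 → 3-byte char #5 = EB BC AC.
Offset 16: leading byte 0xF0 = 11110000 → 4-byte char #6 = F0 90 8D 84.
Offset 20: leading byte 0x6F = 01101111 → 1-byte char #7 = 6F.
Offset 21: leading byte 0xE0 = 11100000 → 3-byte char #8 = E0 B1 86.
Leading byte 0xE0 = 11100000 matches 1110xxxx → 3-byte sequence.
Byte 1: 0xE0 = 11100000, payload 0000 (4 bits).
Byte 2: 0xB1 = 10110001 (10xxxxxx ✓), payload 110001.
Byte 3: 0x86 = 10000110 (10xxxxxx ✓), payload 000110.
Concatenate: 0000110001000110 = 0xC46 (16 bits → U+0C46).

U+0C46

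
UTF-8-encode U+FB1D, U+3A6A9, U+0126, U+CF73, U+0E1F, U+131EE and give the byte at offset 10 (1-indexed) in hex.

1-indexed offset 10 is 0-indexed offset 9.
U+FB1D → 3-byte form EF AC 9D at offsets 0–2.
U+3A6A9 → 4-byte form F0 BA 9A A9 at offsets 3–6.
U+0126 → 2-byte form C4 A6 at offsets 7–8.
U+CF73 → 3-byte form EC BD B3 at offsets 9–11.
Offset 9 falls in char 4's range; it's byte 1 of EC BD B3 = 0xEC.

0xEC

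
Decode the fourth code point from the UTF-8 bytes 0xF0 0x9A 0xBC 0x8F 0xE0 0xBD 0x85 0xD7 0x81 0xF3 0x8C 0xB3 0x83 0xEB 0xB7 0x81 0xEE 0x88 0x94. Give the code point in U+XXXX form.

U+CCCC3

Offset 0: leading byte 0xF0 = 11110000 → 4-byte char #1 = F0 9A BC 8F.
Offset 4: leading byte 0xE0 = 11100000 → 3-byte char #2 = E0 BD 85.
Offset 7: leading byte 0xD7 = 11010111 → 2-byte char #3 = D7 81.
Offset 9: leading byte 0xF3 = 11110011 → 4-byte char #4 = F3 8C B3 83.
Leading byte 0xF3 = 11110011 matches 11110xxx → 4-byte sequence.
Byte 1: 0xF3 = 11110011, payload 011 (3 bits).
Byte 2: 0x8C = 10001100 (10xxxxxx ✓), payload 001100.
Byte 3: 0xB3 = 10110011 (10xxxxxx ✓), payload 110011.
Byte 4: 0x83 = 10000011 (10xxxxxx ✓), payload 000011.
Concatenate: 011001100110011000011 = 0xCCCC3 (21 bits → U+CCCC3).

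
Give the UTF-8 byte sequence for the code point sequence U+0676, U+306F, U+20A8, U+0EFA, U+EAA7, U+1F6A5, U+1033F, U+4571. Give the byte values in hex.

U+0676: 2-byte form → D9 B6.
U+306F: 3-byte form → E3 81 AF.
U+20A8: 3-byte form → E2 82 A8.
U+0EFA: 3-byte form → E0 BB BA.
U+EAA7: 3-byte form → EE AA A7.
U+1F6A5: 4-byte form → F0 9F 9A A5.
U+1033F: 4-byte form → F0 90 8C BF.
U+4571: 3-byte form → E4 95 B1.
Concatenated (25 bytes): D9 B6 E3 81 AF E2 82 A8 E0 BB BA EE AA A7 F0 9F 9A A5 F0 90 8C BF E4 95 B1.

D9 B6 E3 81 AF E2 82 A8 E0 BB BA EE AA A7 F0 9F 9A A5 F0 90 8C BF E4 95 B1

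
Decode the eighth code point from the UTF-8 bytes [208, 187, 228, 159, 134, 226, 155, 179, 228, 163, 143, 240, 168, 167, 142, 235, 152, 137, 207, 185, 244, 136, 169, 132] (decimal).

Offset 0: leading byte 0xD0 = 11010000 → 2-byte char #1 = D0 BB.
Offset 2: leading byte 0xE4 = 11100100 → 3-byte char #2 = E4 9F 86.
Offset 5: leading byte 0xE2 = 11100010 → 3-byte char #3 = E2 9B B3.
Offset 8: leading byte 0xE4 = 11100100 → 3-byte char #4 = E4 A3 8F.
Offset 11: leading byte 0xF0 = 11110000 → 4-byte char #5 = F0 A8 A7 8E.
Offset 15: leading byte 0xEB = 11101011 → 3-byte char #6 = EB 98 89.
Offset 18: leading byte 0xCF = 11001111 → 2-byte char #7 = CF B9.
Offset 20: leading byte 0xF4 = 11110100 → 4-byte char #8 = F4 88 A9 84.
Leading byte 0xF4 = 11110100 matches 11110xxx → 4-byte sequence.
Byte 1: 0xF4 = 11110100, payload 100 (3 bits).
Byte 2: 0x88 = 10001000 (10xxxxxx ✓), payload 001000.
Byte 3: 0xA9 = 10101001 (10xxxxxx ✓), payload 101001.
Byte 4: 0x84 = 10000100 (10xxxxxx ✓), payload 000100.
Concatenate: 100001000101001000100 = 0x108A44 (21 bits → U+108A44).

U+108A44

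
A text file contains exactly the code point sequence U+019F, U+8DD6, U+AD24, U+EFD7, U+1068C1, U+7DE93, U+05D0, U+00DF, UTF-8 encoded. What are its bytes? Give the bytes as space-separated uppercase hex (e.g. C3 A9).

U+019F: 2-byte form → C6 9F.
U+8DD6: 3-byte form → E8 B7 96.
U+AD24: 3-byte form → EA B4 A4.
U+EFD7: 3-byte form → EE BF 97.
U+1068C1: 4-byte form → F4 86 A3 81.
U+7DE93: 4-byte form → F1 BD BA 93.
U+05D0: 2-byte form → D7 90.
U+00DF: 2-byte form → C3 9F.
Concatenated (23 bytes): C6 9F E8 B7 96 EA B4 A4 EE BF 97 F4 86 A3 81 F1 BD BA 93 D7 90 C3 9F.

C6 9F E8 B7 96 EA B4 A4 EE BF 97 F4 86 A3 81 F1 BD BA 93 D7 90 C3 9F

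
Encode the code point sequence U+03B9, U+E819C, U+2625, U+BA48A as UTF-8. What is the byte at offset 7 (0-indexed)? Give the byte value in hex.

0x98

U+03B9 → 2-byte form CE B9 at offsets 0–1.
U+E819C → 4-byte form F3 A8 86 9C at offsets 2–5.
U+2625 → 3-byte form E2 98 A5 at offsets 6–8.
Offset 7 falls in char 3's range; it's byte 2 of E2 98 A5 = 0x98.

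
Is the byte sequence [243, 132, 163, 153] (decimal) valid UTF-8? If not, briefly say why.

valid

Leading byte 0xF3 = 11110011 → 4-byte form.
Continuation bytes 0x84=10000100, 0xA3=10100011, 0x99=10011001 all match 10xxxxxx.
Decoded value 0xC48D9 is ≥ 0x10000 (shortest form) and not a surrogate.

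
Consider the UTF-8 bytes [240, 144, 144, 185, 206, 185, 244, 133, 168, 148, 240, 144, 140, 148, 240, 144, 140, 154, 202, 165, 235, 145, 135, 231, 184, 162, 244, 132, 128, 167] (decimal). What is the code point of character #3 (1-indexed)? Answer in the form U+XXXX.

Offset 0: leading byte 0xF0 = 11110000 → 4-byte char #1 = F0 90 90 B9.
Offset 4: leading byte 0xCE = 11001110 → 2-byte char #2 = CE B9.
Offset 6: leading byte 0xF4 = 11110100 → 4-byte char #3 = F4 85 A8 94.
Leading byte 0xF4 = 11110100 matches 11110xxx → 4-byte sequence.
Byte 1: 0xF4 = 11110100, payload 100 (3 bits).
Byte 2: 0x85 = 10000101 (10xxxxxx ✓), payload 000101.
Byte 3: 0xA8 = 10101000 (10xxxxxx ✓), payload 101000.
Byte 4: 0x94 = 10010100 (10xxxxxx ✓), payload 010100.
Concatenate: 100000101101000010100 = 0x105A14 (21 bits → U+105A14).

U+105A14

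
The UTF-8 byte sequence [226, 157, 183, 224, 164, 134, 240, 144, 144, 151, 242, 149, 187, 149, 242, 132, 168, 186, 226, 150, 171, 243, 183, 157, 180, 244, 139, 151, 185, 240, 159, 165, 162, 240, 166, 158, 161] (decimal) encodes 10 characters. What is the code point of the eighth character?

U+10B5F9

Offset 0: leading byte 0xE2 = 11100010 → 3-byte char #1 = E2 9D B7.
Offset 3: leading byte 0xE0 = 11100000 → 3-byte char #2 = E0 A4 86.
Offset 6: leading byte 0xF0 = 11110000 → 4-byte char #3 = F0 90 90 97.
Offset 10: leading byte 0xF2 = 11110010 → 4-byte char #4 = F2 95 BB 95.
Offset 14: leading byte 0xF2 = 11110010 → 4-byte char #5 = F2 84 A8 BA.
Offset 18: leading byte 0xE2 = 11100010 → 3-byte char #6 = E2 96 AB.
Offset 21: leading byte 0xF3 = 11110011 → 4-byte char #7 = F3 B7 9D B4.
Offset 25: leading byte 0xF4 = 11110100 → 4-byte char #8 = F4 8B 97 B9.
Leading byte 0xF4 = 11110100 matches 11110xxx → 4-byte sequence.
Byte 1: 0xF4 = 11110100, payload 100 (3 bits).
Byte 2: 0x8B = 10001011 (10xxxxxx ✓), payload 001011.
Byte 3: 0x97 = 10010111 (10xxxxxx ✓), payload 010111.
Byte 4: 0xB9 = 10111001 (10xxxxxx ✓), payload 111001.
Concatenate: 100001011010111111001 = 0x10B5F9 (21 bits → U+10B5F9).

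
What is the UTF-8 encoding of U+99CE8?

F2 99 B3 A8

U+99CE8 = 0x99CE8 = 629992 decimal. In range U+10000–U+10FFFF → 4-byte form: 11110xxx 10xxxxxx 10xxxxxx 10xxxxxx.
Binary (21 bits): 010011001110011101000.
Split 3+6+6+6: 010 | 011001 | 110011 | 101000.
Byte 1: 11110010 = 0xF2.
Byte 2: 10011001 = 0x99.
Byte 3: 10110011 = 0xB3.
Byte 4: 10101000 = 0xA8.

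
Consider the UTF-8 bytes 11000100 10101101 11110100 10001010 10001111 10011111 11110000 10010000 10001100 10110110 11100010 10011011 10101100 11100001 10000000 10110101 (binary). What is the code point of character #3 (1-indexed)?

U+10336

Offset 0: leading byte 0xC4 = 11000100 → 2-byte char #1 = C4 AD.
Offset 2: leading byte 0xF4 = 11110100 → 4-byte char #2 = F4 8A 8F 9F.
Offset 6: leading byte 0xF0 = 11110000 → 4-byte char #3 = F0 90 8C B6.
Leading byte 0xF0 = 11110000 matches 11110xxx → 4-byte sequence.
Byte 1: 0xF0 = 11110000, payload 000 (3 bits).
Byte 2: 0x90 = 10010000 (10xxxxxx ✓), payload 010000.
Byte 3: 0x8C = 10001100 (10xxxxxx ✓), payload 001100.
Byte 4: 0xB6 = 10110110 (10xxxxxx ✓), payload 110110.
Concatenate: 000010000001100110110 = 0x10336 (21 bits → U+10336).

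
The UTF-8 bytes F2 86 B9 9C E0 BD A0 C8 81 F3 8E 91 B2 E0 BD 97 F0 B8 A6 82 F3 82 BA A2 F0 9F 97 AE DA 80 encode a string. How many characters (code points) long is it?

Byte at offset 0: 0xF2 = 11110010 → 4-byte char (#1). Advance 4.
Byte at offset 4: 0xE0 = 11100000 → 3-byte char (#2). Advance 3.
Byte at offset 7: 0xC8 = 11001000 → 2-byte char (#3). Advance 2.
Byte at offset 9: 0xF3 = 11110011 → 4-byte char (#4). Advance 4.
Byte at offset 13: 0xE0 = 11100000 → 3-byte char (#5). Advance 3.
Byte at offset 16: 0xF0 = 11110000 → 4-byte char (#6). Advance 4.
Byte at offset 20: 0xF3 = 11110011 → 4-byte char (#7). Advance 4.
Byte at offset 24: 0xF0 = 11110000 → 4-byte char (#8). Advance 4.
Byte at offset 28: 0xDA = 11011010 → 2-byte char (#9). Advance 2.
Reached end at offset 30 after 9 code points.

9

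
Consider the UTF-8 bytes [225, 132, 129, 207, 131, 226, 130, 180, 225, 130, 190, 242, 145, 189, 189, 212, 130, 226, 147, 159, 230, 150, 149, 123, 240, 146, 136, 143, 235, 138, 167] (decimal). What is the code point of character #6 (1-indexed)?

Offset 0: leading byte 0xE1 = 11100001 → 3-byte char #1 = E1 84 81.
Offset 3: leading byte 0xCF = 11001111 → 2-byte char #2 = CF 83.
Offset 5: leading byte 0xE2 = 11100010 → 3-byte char #3 = E2 82 B4.
Offset 8: leading byte 0xE1 = 11100001 → 3-byte char #4 = E1 82 BE.
Offset 11: leading byte 0xF2 = 11110010 → 4-byte char #5 = F2 91 BD BD.
Offset 15: leading byte 0xD4 = 11010100 → 2-byte char #6 = D4 82.
Leading byte 0xD4 = 11010100 matches 110xxxxx → 2-byte sequence.
Byte 1: 0xD4 = 11010100, payload 10100 (5 bits).
Byte 2: 0x82 = 10000010 (10xxxxxx ✓), payload 000010.
Concatenate: 10100000010 = 0x502 (11 bits → U+0502).

U+0502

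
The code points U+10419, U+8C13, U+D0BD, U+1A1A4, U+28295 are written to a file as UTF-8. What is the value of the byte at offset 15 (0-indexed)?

U+10419 → 4-byte form F0 90 90 99 at offsets 0–3.
U+8C13 → 3-byte form E8 B0 93 at offsets 4–6.
U+D0BD → 3-byte form ED 82 BD at offsets 7–9.
U+1A1A4 → 4-byte form F0 9A 86 A4 at offsets 10–13.
U+28295 → 4-byte form F0 A8 8A 95 at offsets 14–17.
Offset 15 falls in char 5's range; it's byte 2 of F0 A8 8A 95 = 0xA8.

0xA8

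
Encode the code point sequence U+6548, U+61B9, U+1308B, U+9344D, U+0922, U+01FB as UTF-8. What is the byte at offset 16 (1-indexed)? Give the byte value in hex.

1-indexed offset 16 is 0-indexed offset 15.
U+6548 → 3-byte form E6 95 88 at offsets 0–2.
U+61B9 → 3-byte form E6 86 B9 at offsets 3–5.
U+1308B → 4-byte form F0 93 82 8B at offsets 6–9.
U+9344D → 4-byte form F2 93 91 8D at offsets 10–13.
U+0922 → 3-byte form E0 A4 A2 at offsets 14–16.
Offset 15 falls in char 5's range; it's byte 2 of E0 A4 A2 = 0xA4.

0xA4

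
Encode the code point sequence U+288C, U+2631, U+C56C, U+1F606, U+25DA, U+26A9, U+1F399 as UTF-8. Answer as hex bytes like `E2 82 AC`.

U+288C: 3-byte form → E2 A2 8C.
U+2631: 3-byte form → E2 98 B1.
U+C56C: 3-byte form → EC 95 AC.
U+1F606: 4-byte form → F0 9F 98 86.
U+25DA: 3-byte form → E2 97 9A.
U+26A9: 3-byte form → E2 9A A9.
U+1F399: 4-byte form → F0 9F 8E 99.
Concatenated (23 bytes): E2 A2 8C E2 98 B1 EC 95 AC F0 9F 98 86 E2 97 9A E2 9A A9 F0 9F 8E 99.

E2 A2 8C E2 98 B1 EC 95 AC F0 9F 98 86 E2 97 9A E2 9A A9 F0 9F 8E 99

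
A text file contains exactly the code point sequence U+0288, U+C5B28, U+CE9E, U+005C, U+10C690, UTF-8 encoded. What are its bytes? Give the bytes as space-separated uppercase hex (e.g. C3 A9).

CA 88 F3 85 AC A8 EC BA 9E 5C F4 8C 9A 90

U+0288: 2-byte form → CA 88.
U+C5B28: 4-byte form → F3 85 AC A8.
U+CE9E: 3-byte form → EC BA 9E.
U+005C: 1-byte form → 5C.
U+10C690: 4-byte form → F4 8C 9A 90.
Concatenated (14 bytes): CA 88 F3 85 AC A8 EC BA 9E 5C F4 8C 9A 90.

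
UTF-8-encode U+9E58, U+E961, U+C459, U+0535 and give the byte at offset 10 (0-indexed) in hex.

U+9E58 → 3-byte form E9 B9 98 at offsets 0–2.
U+E961 → 3-byte form EE A5 A1 at offsets 3–5.
U+C459 → 3-byte form EC 91 99 at offsets 6–8.
U+0535 → 2-byte form D4 B5 at offsets 9–10.
Offset 10 falls in char 4's range; it's byte 2 of D4 B5 = 0xB5.

0xB5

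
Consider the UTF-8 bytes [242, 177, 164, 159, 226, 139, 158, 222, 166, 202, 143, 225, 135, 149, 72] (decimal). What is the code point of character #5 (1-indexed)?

U+11D5

Offset 0: leading byte 0xF2 = 11110010 → 4-byte char #1 = F2 B1 A4 9F.
Offset 4: leading byte 0xE2 = 11100010 → 3-byte char #2 = E2 8B 9E.
Offset 7: leading byte 0xDE = 11011110 → 2-byte char #3 = DE A6.
Offset 9: leading byte 0xCA = 11001010 → 2-byte char #4 = CA 8F.
Offset 11: leading byte 0xE1 = 11100001 → 3-byte char #5 = E1 87 95.
Leading byte 0xE1 = 11100001 matches 1110xxxx → 3-byte sequence.
Byte 1: 0xE1 = 11100001, payload 0001 (4 bits).
Byte 2: 0x87 = 10000111 (10xxxxxx ✓), payload 000111.
Byte 3: 0x95 = 10010101 (10xxxxxx ✓), payload 010101.
Concatenate: 0001000111010101 = 0x11D5 (16 bits → U+11D5).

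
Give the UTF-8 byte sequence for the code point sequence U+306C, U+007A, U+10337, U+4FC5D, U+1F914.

E3 81 AC 7A F0 90 8C B7 F1 8F B1 9D F0 9F A4 94

U+306C: 3-byte form → E3 81 AC.
U+007A: 1-byte form → 7A.
U+10337: 4-byte form → F0 90 8C B7.
U+4FC5D: 4-byte form → F1 8F B1 9D.
U+1F914: 4-byte form → F0 9F A4 94.
Concatenated (16 bytes): E3 81 AC 7A F0 90 8C B7 F1 8F B1 9D F0 9F A4 94.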